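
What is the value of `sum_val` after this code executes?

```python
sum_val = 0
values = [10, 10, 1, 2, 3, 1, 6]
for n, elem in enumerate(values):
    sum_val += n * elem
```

Let's trace through this code step by step.

Initialize: sum_val = 0
Initialize: values = [10, 10, 1, 2, 3, 1, 6]
Entering loop: for n, elem in enumerate(values):

After execution: sum_val = 71
71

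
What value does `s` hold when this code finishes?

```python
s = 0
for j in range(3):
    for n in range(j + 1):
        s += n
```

Let's trace through this code step by step.

Initialize: s = 0
Entering loop: for j in range(3):

After execution: s = 4
4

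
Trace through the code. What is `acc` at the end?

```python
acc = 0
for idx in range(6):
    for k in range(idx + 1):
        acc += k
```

Let's trace through this code step by step.

Initialize: acc = 0
Entering loop: for idx in range(6):

After execution: acc = 35
35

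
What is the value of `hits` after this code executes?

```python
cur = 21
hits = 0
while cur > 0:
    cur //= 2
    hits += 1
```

Let's trace through this code step by step.

Initialize: cur = 21
Initialize: hits = 0
Entering loop: while cur > 0:

After execution: hits = 5
5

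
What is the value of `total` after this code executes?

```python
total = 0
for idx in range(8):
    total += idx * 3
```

Let's trace through this code step by step.

Initialize: total = 0
Entering loop: for idx in range(8):

After execution: total = 84
84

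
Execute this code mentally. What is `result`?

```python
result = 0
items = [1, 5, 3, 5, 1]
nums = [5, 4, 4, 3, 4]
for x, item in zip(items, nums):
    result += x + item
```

Let's trace through this code step by step.

Initialize: result = 0
Initialize: items = [1, 5, 3, 5, 1]
Initialize: nums = [5, 4, 4, 3, 4]
Entering loop: for x, item in zip(items, nums):

After execution: result = 35
35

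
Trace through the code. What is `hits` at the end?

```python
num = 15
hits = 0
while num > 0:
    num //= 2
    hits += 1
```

Let's trace through this code step by step.

Initialize: num = 15
Initialize: hits = 0
Entering loop: while num > 0:

After execution: hits = 4
4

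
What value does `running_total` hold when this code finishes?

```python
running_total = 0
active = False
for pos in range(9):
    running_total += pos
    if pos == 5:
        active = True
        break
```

Let's trace through this code step by step.

Initialize: running_total = 0
Initialize: active = False
Entering loop: for pos in range(9):

After execution: running_total = 15
15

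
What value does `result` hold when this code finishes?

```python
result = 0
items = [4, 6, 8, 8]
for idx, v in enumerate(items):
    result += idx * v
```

Let's trace through this code step by step.

Initialize: result = 0
Initialize: items = [4, 6, 8, 8]
Entering loop: for idx, v in enumerate(items):

After execution: result = 46
46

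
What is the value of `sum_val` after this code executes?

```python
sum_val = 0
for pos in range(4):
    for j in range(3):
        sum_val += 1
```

Let's trace through this code step by step.

Initialize: sum_val = 0
Entering loop: for pos in range(4):

After execution: sum_val = 12
12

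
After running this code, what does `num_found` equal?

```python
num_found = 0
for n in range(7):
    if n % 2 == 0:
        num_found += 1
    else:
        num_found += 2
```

Let's trace through this code step by step.

Initialize: num_found = 0
Entering loop: for n in range(7):

After execution: num_found = 10
10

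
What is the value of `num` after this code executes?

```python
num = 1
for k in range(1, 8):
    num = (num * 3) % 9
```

Let's trace through this code step by step.

Initialize: num = 1
Entering loop: for k in range(1, 8):

After execution: num = 0
0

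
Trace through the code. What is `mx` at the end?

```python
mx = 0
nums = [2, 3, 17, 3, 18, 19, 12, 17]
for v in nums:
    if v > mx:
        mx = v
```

Let's trace through this code step by step.

Initialize: mx = 0
Initialize: nums = [2, 3, 17, 3, 18, 19, 12, 17]
Entering loop: for v in nums:

After execution: mx = 19
19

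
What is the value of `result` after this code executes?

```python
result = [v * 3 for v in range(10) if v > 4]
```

Let's trace through this code step by step.

Initialize: result = [v * 3 for v in range(10) if v > 4]

After execution: result = [15, 18, 21, 24, 27]
[15, 18, 21, 24, 27]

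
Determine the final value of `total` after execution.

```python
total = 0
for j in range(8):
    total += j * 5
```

Let's trace through this code step by step.

Initialize: total = 0
Entering loop: for j in range(8):

After execution: total = 140
140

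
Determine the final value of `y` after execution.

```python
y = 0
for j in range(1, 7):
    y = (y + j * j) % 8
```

Let's trace through this code step by step.

Initialize: y = 0
Entering loop: for j in range(1, 7):

After execution: y = 3
3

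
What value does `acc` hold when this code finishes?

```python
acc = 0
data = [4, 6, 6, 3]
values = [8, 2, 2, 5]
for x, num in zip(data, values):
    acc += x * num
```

Let's trace through this code step by step.

Initialize: acc = 0
Initialize: data = [4, 6, 6, 3]
Initialize: values = [8, 2, 2, 5]
Entering loop: for x, num in zip(data, values):

After execution: acc = 71
71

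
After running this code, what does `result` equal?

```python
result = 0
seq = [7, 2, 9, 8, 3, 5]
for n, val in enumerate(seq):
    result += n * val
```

Let's trace through this code step by step.

Initialize: result = 0
Initialize: seq = [7, 2, 9, 8, 3, 5]
Entering loop: for n, val in enumerate(seq):

After execution: result = 81
81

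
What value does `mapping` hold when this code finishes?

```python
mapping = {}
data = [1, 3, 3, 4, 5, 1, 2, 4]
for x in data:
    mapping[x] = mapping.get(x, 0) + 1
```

Let's trace through this code step by step.

Initialize: mapping = {}
Initialize: data = [1, 3, 3, 4, 5, 1, 2, 4]
Entering loop: for x in data:

After execution: mapping = {1: 2, 3: 2, 4: 2, 5: 1, 2: 1}
{1: 2, 3: 2, 4: 2, 5: 1, 2: 1}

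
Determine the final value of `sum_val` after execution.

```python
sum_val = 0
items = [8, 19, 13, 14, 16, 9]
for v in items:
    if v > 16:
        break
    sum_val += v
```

Let's trace through this code step by step.

Initialize: sum_val = 0
Initialize: items = [8, 19, 13, 14, 16, 9]
Entering loop: for v in items:

After execution: sum_val = 8
8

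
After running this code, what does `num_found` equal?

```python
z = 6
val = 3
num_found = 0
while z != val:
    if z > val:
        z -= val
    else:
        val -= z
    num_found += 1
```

Let's trace through this code step by step.

Initialize: z = 6
Initialize: val = 3
Initialize: num_found = 0
Entering loop: while z != val:

After execution: num_found = 1
1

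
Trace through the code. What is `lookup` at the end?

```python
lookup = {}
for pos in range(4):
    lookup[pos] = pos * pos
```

Let's trace through this code step by step.

Initialize: lookup = {}
Entering loop: for pos in range(4):

After execution: lookup = {0: 0, 1: 1, 2: 4, 3: 9}
{0: 0, 1: 1, 2: 4, 3: 9}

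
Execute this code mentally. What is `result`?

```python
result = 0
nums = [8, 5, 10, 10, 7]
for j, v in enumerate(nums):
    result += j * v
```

Let's trace through this code step by step.

Initialize: result = 0
Initialize: nums = [8, 5, 10, 10, 7]
Entering loop: for j, v in enumerate(nums):

After execution: result = 83
83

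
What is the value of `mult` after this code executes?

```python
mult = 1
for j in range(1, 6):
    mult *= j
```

Let's trace through this code step by step.

Initialize: mult = 1
Entering loop: for j in range(1, 6):

After execution: mult = 120
120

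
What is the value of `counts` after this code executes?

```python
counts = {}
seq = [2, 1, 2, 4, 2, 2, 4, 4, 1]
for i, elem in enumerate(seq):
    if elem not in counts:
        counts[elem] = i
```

Let's trace through this code step by step.

Initialize: counts = {}
Initialize: seq = [2, 1, 2, 4, 2, 2, 4, 4, 1]
Entering loop: for i, elem in enumerate(seq):

After execution: counts = {2: 0, 1: 1, 4: 3}
{2: 0, 1: 1, 4: 3}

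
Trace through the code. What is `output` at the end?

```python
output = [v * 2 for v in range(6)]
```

Let's trace through this code step by step.

Initialize: output = [v * 2 for v in range(6)]

After execution: output = [0, 2, 4, 6, 8, 10]
[0, 2, 4, 6, 8, 10]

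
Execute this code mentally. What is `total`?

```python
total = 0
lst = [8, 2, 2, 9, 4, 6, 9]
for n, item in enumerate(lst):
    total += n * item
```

Let's trace through this code step by step.

Initialize: total = 0
Initialize: lst = [8, 2, 2, 9, 4, 6, 9]
Entering loop: for n, item in enumerate(lst):

After execution: total = 133
133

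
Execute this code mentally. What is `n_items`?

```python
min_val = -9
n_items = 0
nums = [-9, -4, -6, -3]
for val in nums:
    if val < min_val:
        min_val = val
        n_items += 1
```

Let's trace through this code step by step.

Initialize: min_val = -9
Initialize: n_items = 0
Initialize: nums = [-9, -4, -6, -3]
Entering loop: for val in nums:

After execution: n_items = 0
0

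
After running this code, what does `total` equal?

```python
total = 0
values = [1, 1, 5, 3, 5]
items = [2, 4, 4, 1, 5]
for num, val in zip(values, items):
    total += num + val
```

Let's trace through this code step by step.

Initialize: total = 0
Initialize: values = [1, 1, 5, 3, 5]
Initialize: items = [2, 4, 4, 1, 5]
Entering loop: for num, val in zip(values, items):

After execution: total = 31
31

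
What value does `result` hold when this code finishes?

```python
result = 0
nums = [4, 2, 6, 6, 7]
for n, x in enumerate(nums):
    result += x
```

Let's trace through this code step by step.

Initialize: result = 0
Initialize: nums = [4, 2, 6, 6, 7]
Entering loop: for n, x in enumerate(nums):

After execution: result = 25
25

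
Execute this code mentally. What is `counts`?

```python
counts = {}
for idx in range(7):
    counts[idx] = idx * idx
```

Let's trace through this code step by step.

Initialize: counts = {}
Entering loop: for idx in range(7):

After execution: counts = {0: 0, 1: 1, 2: 4, 3: 9, 4: 16, 5: 25, 6: 36}
{0: 0, 1: 1, 2: 4, 3: 9, 4: 16, 5: 25, 6: 36}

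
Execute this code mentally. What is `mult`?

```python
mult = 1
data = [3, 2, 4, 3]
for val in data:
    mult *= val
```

Let's trace through this code step by step.

Initialize: mult = 1
Initialize: data = [3, 2, 4, 3]
Entering loop: for val in data:

After execution: mult = 72
72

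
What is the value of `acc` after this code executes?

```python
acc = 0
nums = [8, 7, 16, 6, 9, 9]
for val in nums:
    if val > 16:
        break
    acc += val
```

Let's trace through this code step by step.

Initialize: acc = 0
Initialize: nums = [8, 7, 16, 6, 9, 9]
Entering loop: for val in nums:

After execution: acc = 55
55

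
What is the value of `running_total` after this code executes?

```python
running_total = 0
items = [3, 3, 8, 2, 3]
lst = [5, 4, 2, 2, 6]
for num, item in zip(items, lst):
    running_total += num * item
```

Let's trace through this code step by step.

Initialize: running_total = 0
Initialize: items = [3, 3, 8, 2, 3]
Initialize: lst = [5, 4, 2, 2, 6]
Entering loop: for num, item in zip(items, lst):

After execution: running_total = 65
65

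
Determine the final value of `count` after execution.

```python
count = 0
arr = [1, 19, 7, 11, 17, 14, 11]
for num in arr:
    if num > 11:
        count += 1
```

Let's trace through this code step by step.

Initialize: count = 0
Initialize: arr = [1, 19, 7, 11, 17, 14, 11]
Entering loop: for num in arr:

After execution: count = 3
3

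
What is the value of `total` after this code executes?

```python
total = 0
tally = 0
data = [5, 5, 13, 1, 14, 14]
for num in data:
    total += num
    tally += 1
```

Let's trace through this code step by step.

Initialize: total = 0
Initialize: tally = 0
Initialize: data = [5, 5, 13, 1, 14, 14]
Entering loop: for num in data:

After execution: total = 52
52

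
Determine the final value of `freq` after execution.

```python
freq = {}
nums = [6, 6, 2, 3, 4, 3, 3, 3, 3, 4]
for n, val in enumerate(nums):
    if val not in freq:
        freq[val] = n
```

Let's trace through this code step by step.

Initialize: freq = {}
Initialize: nums = [6, 6, 2, 3, 4, 3, 3, 3, 3, 4]
Entering loop: for n, val in enumerate(nums):

After execution: freq = {6: 0, 2: 2, 3: 3, 4: 4}
{6: 0, 2: 2, 3: 3, 4: 4}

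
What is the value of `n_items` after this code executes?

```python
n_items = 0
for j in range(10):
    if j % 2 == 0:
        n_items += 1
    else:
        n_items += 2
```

Let's trace through this code step by step.

Initialize: n_items = 0
Entering loop: for j in range(10):

After execution: n_items = 15
15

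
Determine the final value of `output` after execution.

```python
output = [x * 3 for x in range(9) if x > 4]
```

Let's trace through this code step by step.

Initialize: output = [x * 3 for x in range(9) if x > 4]

After execution: output = [15, 18, 21, 24]
[15, 18, 21, 24]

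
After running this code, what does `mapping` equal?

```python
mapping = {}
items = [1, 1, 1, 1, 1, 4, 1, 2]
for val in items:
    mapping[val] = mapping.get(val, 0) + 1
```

Let's trace through this code step by step.

Initialize: mapping = {}
Initialize: items = [1, 1, 1, 1, 1, 4, 1, 2]
Entering loop: for val in items:

After execution: mapping = {1: 6, 4: 1, 2: 1}
{1: 6, 4: 1, 2: 1}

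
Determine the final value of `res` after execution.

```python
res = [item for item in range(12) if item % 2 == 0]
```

Let's trace through this code step by step.

Initialize: res = [item for item in range(12) if item % 2 == 0]

After execution: res = [0, 2, 4, 6, 8, 10]
[0, 2, 4, 6, 8, 10]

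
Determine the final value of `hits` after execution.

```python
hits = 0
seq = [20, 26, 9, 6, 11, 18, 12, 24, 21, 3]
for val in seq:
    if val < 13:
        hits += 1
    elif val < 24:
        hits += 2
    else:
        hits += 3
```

Let's trace through this code step by step.

Initialize: hits = 0
Initialize: seq = [20, 26, 9, 6, 11, 18, 12, 24, 21, 3]
Entering loop: for val in seq:

After execution: hits = 17
17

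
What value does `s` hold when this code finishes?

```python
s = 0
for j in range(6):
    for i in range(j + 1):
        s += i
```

Let's trace through this code step by step.

Initialize: s = 0
Entering loop: for j in range(6):

After execution: s = 35
35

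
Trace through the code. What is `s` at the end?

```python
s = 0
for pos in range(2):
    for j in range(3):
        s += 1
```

Let's trace through this code step by step.

Initialize: s = 0
Entering loop: for pos in range(2):

After execution: s = 6
6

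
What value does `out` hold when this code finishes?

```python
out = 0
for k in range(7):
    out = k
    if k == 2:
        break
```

Let's trace through this code step by step.

Initialize: out = 0
Entering loop: for k in range(7):

After execution: out = 2
2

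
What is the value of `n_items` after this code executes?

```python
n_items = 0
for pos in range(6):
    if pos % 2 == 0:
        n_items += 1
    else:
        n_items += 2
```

Let's trace through this code step by step.

Initialize: n_items = 0
Entering loop: for pos in range(6):

After execution: n_items = 9
9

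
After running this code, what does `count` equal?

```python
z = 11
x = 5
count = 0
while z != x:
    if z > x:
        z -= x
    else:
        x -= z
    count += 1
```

Let's trace through this code step by step.

Initialize: z = 11
Initialize: x = 5
Initialize: count = 0
Entering loop: while z != x:

After execution: count = 6
6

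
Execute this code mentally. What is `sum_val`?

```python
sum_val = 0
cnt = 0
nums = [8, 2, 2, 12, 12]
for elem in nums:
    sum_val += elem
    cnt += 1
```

Let's trace through this code step by step.

Initialize: sum_val = 0
Initialize: cnt = 0
Initialize: nums = [8, 2, 2, 12, 12]
Entering loop: for elem in nums:

After execution: sum_val = 36
36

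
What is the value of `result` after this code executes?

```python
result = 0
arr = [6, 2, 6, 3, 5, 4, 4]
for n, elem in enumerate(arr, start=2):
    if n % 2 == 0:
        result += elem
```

Let's trace through this code step by step.

Initialize: result = 0
Initialize: arr = [6, 2, 6, 3, 5, 4, 4]
Entering loop: for n, elem in enumerate(arr, start=2):

After execution: result = 21
21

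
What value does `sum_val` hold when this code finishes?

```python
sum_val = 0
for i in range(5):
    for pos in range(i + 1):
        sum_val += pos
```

Let's trace through this code step by step.

Initialize: sum_val = 0
Entering loop: for i in range(5):

After execution: sum_val = 20
20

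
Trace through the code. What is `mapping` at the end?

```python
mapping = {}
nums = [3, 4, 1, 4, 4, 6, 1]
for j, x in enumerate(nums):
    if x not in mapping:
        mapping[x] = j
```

Let's trace through this code step by step.

Initialize: mapping = {}
Initialize: nums = [3, 4, 1, 4, 4, 6, 1]
Entering loop: for j, x in enumerate(nums):

After execution: mapping = {3: 0, 4: 1, 1: 2, 6: 5}
{3: 0, 4: 1, 1: 2, 6: 5}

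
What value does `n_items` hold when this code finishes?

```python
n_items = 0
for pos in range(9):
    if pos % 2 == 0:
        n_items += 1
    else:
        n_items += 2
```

Let's trace through this code step by step.

Initialize: n_items = 0
Entering loop: for pos in range(9):

After execution: n_items = 13
13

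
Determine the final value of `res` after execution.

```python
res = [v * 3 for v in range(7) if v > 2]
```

Let's trace through this code step by step.

Initialize: res = [v * 3 for v in range(7) if v > 2]

After execution: res = [9, 12, 15, 18]
[9, 12, 15, 18]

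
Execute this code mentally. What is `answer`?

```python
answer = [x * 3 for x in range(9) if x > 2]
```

Let's trace through this code step by step.

Initialize: answer = [x * 3 for x in range(9) if x > 2]

After execution: answer = [9, 12, 15, 18, 21, 24]
[9, 12, 15, 18, 21, 24]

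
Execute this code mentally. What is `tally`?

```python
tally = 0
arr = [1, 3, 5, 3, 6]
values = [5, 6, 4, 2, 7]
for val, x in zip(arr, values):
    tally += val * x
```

Let's trace through this code step by step.

Initialize: tally = 0
Initialize: arr = [1, 3, 5, 3, 6]
Initialize: values = [5, 6, 4, 2, 7]
Entering loop: for val, x in zip(arr, values):

After execution: tally = 91
91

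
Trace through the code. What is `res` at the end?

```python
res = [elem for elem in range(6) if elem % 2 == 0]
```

Let's trace through this code step by step.

Initialize: res = [elem for elem in range(6) if elem % 2 == 0]

After execution: res = [0, 2, 4]
[0, 2, 4]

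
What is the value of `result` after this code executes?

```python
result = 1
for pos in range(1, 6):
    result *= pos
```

Let's trace through this code step by step.

Initialize: result = 1
Entering loop: for pos in range(1, 6):

After execution: result = 120
120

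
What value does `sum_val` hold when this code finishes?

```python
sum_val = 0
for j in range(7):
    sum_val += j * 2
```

Let's trace through this code step by step.

Initialize: sum_val = 0
Entering loop: for j in range(7):

After execution: sum_val = 42
42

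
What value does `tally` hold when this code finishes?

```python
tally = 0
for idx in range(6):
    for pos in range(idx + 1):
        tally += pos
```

Let's trace through this code step by step.

Initialize: tally = 0
Entering loop: for idx in range(6):

After execution: tally = 35
35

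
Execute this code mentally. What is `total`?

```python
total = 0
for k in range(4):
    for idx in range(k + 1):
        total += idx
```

Let's trace through this code step by step.

Initialize: total = 0
Entering loop: for k in range(4):

After execution: total = 10
10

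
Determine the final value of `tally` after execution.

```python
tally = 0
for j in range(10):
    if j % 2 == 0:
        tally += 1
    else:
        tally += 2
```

Let's trace through this code step by step.

Initialize: tally = 0
Entering loop: for j in range(10):

After execution: tally = 15
15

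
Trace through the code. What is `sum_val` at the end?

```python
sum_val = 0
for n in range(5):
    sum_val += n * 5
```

Let's trace through this code step by step.

Initialize: sum_val = 0
Entering loop: for n in range(5):

After execution: sum_val = 50
50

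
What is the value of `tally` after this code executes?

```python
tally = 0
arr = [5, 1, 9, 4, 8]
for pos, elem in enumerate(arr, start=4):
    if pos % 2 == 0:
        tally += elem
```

Let's trace through this code step by step.

Initialize: tally = 0
Initialize: arr = [5, 1, 9, 4, 8]
Entering loop: for pos, elem in enumerate(arr, start=4):

After execution: tally = 22
22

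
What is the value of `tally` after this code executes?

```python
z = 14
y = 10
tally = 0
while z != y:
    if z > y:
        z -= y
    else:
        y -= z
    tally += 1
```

Let's trace through this code step by step.

Initialize: z = 14
Initialize: y = 10
Initialize: tally = 0
Entering loop: while z != y:

After execution: tally = 4
4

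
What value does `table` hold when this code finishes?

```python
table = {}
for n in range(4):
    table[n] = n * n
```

Let's trace through this code step by step.

Initialize: table = {}
Entering loop: for n in range(4):

After execution: table = {0: 0, 1: 1, 2: 4, 3: 9}
{0: 0, 1: 1, 2: 4, 3: 9}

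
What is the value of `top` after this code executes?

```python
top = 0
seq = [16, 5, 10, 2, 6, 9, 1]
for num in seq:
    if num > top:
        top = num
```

Let's trace through this code step by step.

Initialize: top = 0
Initialize: seq = [16, 5, 10, 2, 6, 9, 1]
Entering loop: for num in seq:

After execution: top = 16
16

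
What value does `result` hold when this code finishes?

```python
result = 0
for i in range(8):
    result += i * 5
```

Let's trace through this code step by step.

Initialize: result = 0
Entering loop: for i in range(8):

After execution: result = 140
140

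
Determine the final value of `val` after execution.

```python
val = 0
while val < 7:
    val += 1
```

Let's trace through this code step by step.

Initialize: val = 0
Entering loop: while val < 7:

After execution: val = 7
7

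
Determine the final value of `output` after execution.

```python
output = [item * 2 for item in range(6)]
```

Let's trace through this code step by step.

Initialize: output = [item * 2 for item in range(6)]

After execution: output = [0, 2, 4, 6, 8, 10]
[0, 2, 4, 6, 8, 10]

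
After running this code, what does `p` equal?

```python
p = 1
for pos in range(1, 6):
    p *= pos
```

Let's trace through this code step by step.

Initialize: p = 1
Entering loop: for pos in range(1, 6):

After execution: p = 120
120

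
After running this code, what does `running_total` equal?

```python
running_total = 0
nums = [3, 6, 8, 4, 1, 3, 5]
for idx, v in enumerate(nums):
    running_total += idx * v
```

Let's trace through this code step by step.

Initialize: running_total = 0
Initialize: nums = [3, 6, 8, 4, 1, 3, 5]
Entering loop: for idx, v in enumerate(nums):

After execution: running_total = 83
83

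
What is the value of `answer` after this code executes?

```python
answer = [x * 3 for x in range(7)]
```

Let's trace through this code step by step.

Initialize: answer = [x * 3 for x in range(7)]

After execution: answer = [0, 3, 6, 9, 12, 15, 18]
[0, 3, 6, 9, 12, 15, 18]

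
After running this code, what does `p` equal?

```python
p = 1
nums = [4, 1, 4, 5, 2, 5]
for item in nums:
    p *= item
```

Let's trace through this code step by step.

Initialize: p = 1
Initialize: nums = [4, 1, 4, 5, 2, 5]
Entering loop: for item in nums:

After execution: p = 800
800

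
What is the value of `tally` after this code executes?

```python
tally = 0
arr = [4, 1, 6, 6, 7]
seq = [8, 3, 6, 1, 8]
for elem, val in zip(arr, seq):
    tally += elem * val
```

Let's trace through this code step by step.

Initialize: tally = 0
Initialize: arr = [4, 1, 6, 6, 7]
Initialize: seq = [8, 3, 6, 1, 8]
Entering loop: for elem, val in zip(arr, seq):

After execution: tally = 133
133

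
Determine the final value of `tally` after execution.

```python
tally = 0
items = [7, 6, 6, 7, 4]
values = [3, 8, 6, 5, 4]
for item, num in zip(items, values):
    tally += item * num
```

Let's trace through this code step by step.

Initialize: tally = 0
Initialize: items = [7, 6, 6, 7, 4]
Initialize: values = [3, 8, 6, 5, 4]
Entering loop: for item, num in zip(items, values):

After execution: tally = 156
156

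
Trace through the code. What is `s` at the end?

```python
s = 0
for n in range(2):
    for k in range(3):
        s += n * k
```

Let's trace through this code step by step.

Initialize: s = 0
Entering loop: for n in range(2):

After execution: s = 3
3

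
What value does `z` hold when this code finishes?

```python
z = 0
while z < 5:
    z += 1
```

Let's trace through this code step by step.

Initialize: z = 0
Entering loop: while z < 5:

After execution: z = 5
5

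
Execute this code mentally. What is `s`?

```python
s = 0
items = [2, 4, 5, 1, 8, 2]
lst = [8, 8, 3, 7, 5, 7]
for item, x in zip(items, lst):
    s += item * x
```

Let's trace through this code step by step.

Initialize: s = 0
Initialize: items = [2, 4, 5, 1, 8, 2]
Initialize: lst = [8, 8, 3, 7, 5, 7]
Entering loop: for item, x in zip(items, lst):

After execution: s = 124
124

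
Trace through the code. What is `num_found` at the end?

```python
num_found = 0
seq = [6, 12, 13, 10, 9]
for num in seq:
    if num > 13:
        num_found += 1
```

Let's trace through this code step by step.

Initialize: num_found = 0
Initialize: seq = [6, 12, 13, 10, 9]
Entering loop: for num in seq:

After execution: num_found = 0
0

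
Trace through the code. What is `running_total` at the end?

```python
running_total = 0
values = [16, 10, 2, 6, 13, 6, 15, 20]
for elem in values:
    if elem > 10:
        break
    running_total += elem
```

Let's trace through this code step by step.

Initialize: running_total = 0
Initialize: values = [16, 10, 2, 6, 13, 6, 15, 20]
Entering loop: for elem in values:

After execution: running_total = 0
0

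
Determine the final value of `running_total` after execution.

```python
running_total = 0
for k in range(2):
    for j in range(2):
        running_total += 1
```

Let's trace through this code step by step.

Initialize: running_total = 0
Entering loop: for k in range(2):

After execution: running_total = 4
4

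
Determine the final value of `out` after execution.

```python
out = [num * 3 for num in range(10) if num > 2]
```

Let's trace through this code step by step.

Initialize: out = [num * 3 for num in range(10) if num > 2]

After execution: out = [9, 12, 15, 18, 21, 24, 27]
[9, 12, 15, 18, 21, 24, 27]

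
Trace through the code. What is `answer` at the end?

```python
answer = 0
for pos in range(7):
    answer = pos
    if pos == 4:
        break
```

Let's trace through this code step by step.

Initialize: answer = 0
Entering loop: for pos in range(7):

After execution: answer = 4
4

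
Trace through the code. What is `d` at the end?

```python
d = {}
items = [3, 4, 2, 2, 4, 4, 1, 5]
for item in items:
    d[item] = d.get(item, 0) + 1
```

Let's trace through this code step by step.

Initialize: d = {}
Initialize: items = [3, 4, 2, 2, 4, 4, 1, 5]
Entering loop: for item in items:

After execution: d = {3: 1, 4: 3, 2: 2, 1: 1, 5: 1}
{3: 1, 4: 3, 2: 2, 1: 1, 5: 1}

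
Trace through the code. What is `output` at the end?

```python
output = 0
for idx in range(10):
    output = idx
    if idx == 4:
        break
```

Let's trace through this code step by step.

Initialize: output = 0
Entering loop: for idx in range(10):

After execution: output = 4
4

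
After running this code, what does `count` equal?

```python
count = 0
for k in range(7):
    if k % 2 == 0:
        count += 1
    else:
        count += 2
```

Let's trace through this code step by step.

Initialize: count = 0
Entering loop: for k in range(7):

After execution: count = 10
10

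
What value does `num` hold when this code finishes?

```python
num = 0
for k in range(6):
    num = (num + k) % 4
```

Let's trace through this code step by step.

Initialize: num = 0
Entering loop: for k in range(6):

After execution: num = 3
3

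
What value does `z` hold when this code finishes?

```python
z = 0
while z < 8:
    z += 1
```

Let's trace through this code step by step.

Initialize: z = 0
Entering loop: while z < 8:

After execution: z = 8
8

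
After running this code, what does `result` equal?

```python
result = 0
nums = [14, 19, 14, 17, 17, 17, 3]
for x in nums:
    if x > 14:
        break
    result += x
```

Let's trace through this code step by step.

Initialize: result = 0
Initialize: nums = [14, 19, 14, 17, 17, 17, 3]
Entering loop: for x in nums:

After execution: result = 14
14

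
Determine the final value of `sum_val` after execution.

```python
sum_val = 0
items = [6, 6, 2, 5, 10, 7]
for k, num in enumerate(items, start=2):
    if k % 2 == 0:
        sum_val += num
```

Let's trace through this code step by step.

Initialize: sum_val = 0
Initialize: items = [6, 6, 2, 5, 10, 7]
Entering loop: for k, num in enumerate(items, start=2):

After execution: sum_val = 18
18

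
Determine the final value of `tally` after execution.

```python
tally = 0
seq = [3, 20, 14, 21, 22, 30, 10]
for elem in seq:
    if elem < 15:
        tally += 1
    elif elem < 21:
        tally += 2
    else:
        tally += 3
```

Let's trace through this code step by step.

Initialize: tally = 0
Initialize: seq = [3, 20, 14, 21, 22, 30, 10]
Entering loop: for elem in seq:

After execution: tally = 14
14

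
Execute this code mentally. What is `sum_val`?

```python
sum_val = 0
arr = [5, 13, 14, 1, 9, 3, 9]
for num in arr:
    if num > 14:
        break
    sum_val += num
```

Let's trace through this code step by step.

Initialize: sum_val = 0
Initialize: arr = [5, 13, 14, 1, 9, 3, 9]
Entering loop: for num in arr:

After execution: sum_val = 54
54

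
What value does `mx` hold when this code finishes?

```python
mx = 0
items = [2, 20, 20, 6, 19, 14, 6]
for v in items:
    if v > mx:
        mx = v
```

Let's trace through this code step by step.

Initialize: mx = 0
Initialize: items = [2, 20, 20, 6, 19, 14, 6]
Entering loop: for v in items:

After execution: mx = 20
20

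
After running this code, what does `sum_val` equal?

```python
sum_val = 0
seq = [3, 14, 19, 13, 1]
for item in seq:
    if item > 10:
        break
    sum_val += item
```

Let's trace through this code step by step.

Initialize: sum_val = 0
Initialize: seq = [3, 14, 19, 13, 1]
Entering loop: for item in seq:

After execution: sum_val = 3
3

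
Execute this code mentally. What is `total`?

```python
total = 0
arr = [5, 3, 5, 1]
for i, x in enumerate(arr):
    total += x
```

Let's trace through this code step by step.

Initialize: total = 0
Initialize: arr = [5, 3, 5, 1]
Entering loop: for i, x in enumerate(arr):

After execution: total = 14
14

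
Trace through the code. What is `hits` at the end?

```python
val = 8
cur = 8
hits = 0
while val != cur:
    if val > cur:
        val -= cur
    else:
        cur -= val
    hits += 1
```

Let's trace through this code step by step.

Initialize: val = 8
Initialize: cur = 8
Initialize: hits = 0
Entering loop: while val != cur:

After execution: hits = 0
0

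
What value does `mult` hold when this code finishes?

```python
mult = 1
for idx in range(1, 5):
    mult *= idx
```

Let's trace through this code step by step.

Initialize: mult = 1
Entering loop: for idx in range(1, 5):

After execution: mult = 24
24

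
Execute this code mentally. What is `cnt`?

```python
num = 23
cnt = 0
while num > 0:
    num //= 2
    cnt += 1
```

Let's trace through this code step by step.

Initialize: num = 23
Initialize: cnt = 0
Entering loop: while num > 0:

After execution: cnt = 5
5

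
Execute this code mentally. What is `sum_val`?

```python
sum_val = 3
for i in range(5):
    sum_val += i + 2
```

Let's trace through this code step by step.

Initialize: sum_val = 3
Entering loop: for i in range(5):

After execution: sum_val = 23
23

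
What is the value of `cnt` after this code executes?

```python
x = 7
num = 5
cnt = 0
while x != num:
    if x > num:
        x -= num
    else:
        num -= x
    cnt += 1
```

Let's trace through this code step by step.

Initialize: x = 7
Initialize: num = 5
Initialize: cnt = 0
Entering loop: while x != num:

After execution: cnt = 4
4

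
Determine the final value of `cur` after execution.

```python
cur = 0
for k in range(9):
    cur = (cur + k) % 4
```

Let's trace through this code step by step.

Initialize: cur = 0
Entering loop: for k in range(9):

After execution: cur = 0
0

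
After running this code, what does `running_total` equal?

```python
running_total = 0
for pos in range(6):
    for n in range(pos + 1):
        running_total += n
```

Let's trace through this code step by step.

Initialize: running_total = 0
Entering loop: for pos in range(6):

After execution: running_total = 35
35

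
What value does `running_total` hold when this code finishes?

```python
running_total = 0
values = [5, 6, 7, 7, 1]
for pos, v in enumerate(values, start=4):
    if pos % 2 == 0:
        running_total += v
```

Let's trace through this code step by step.

Initialize: running_total = 0
Initialize: values = [5, 6, 7, 7, 1]
Entering loop: for pos, v in enumerate(values, start=4):

After execution: running_total = 13
13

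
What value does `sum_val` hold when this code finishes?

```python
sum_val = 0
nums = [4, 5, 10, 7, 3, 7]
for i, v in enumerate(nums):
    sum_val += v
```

Let's trace through this code step by step.

Initialize: sum_val = 0
Initialize: nums = [4, 5, 10, 7, 3, 7]
Entering loop: for i, v in enumerate(nums):

After execution: sum_val = 36
36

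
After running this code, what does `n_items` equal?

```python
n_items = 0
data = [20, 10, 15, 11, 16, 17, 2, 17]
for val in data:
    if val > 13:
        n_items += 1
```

Let's trace through this code step by step.

Initialize: n_items = 0
Initialize: data = [20, 10, 15, 11, 16, 17, 2, 17]
Entering loop: for val in data:

After execution: n_items = 5
5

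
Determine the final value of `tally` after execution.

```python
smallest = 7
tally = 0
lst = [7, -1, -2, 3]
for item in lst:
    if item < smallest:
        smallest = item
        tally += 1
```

Let's trace through this code step by step.

Initialize: smallest = 7
Initialize: tally = 0
Initialize: lst = [7, -1, -2, 3]
Entering loop: for item in lst:

After execution: tally = 2
2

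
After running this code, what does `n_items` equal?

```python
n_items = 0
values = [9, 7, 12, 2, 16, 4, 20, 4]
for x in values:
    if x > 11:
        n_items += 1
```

Let's trace through this code step by step.

Initialize: n_items = 0
Initialize: values = [9, 7, 12, 2, 16, 4, 20, 4]
Entering loop: for x in values:

After execution: n_items = 3
3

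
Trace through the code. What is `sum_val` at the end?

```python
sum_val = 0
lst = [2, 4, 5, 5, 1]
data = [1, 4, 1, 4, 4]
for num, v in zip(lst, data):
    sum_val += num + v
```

Let's trace through this code step by step.

Initialize: sum_val = 0
Initialize: lst = [2, 4, 5, 5, 1]
Initialize: data = [1, 4, 1, 4, 4]
Entering loop: for num, v in zip(lst, data):

After execution: sum_val = 31
31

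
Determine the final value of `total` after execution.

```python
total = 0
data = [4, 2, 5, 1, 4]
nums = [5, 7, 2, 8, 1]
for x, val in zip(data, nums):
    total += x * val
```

Let's trace through this code step by step.

Initialize: total = 0
Initialize: data = [4, 2, 5, 1, 4]
Initialize: nums = [5, 7, 2, 8, 1]
Entering loop: for x, val in zip(data, nums):

After execution: total = 56
56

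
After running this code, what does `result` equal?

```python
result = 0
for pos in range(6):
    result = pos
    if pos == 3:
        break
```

Let's trace through this code step by step.

Initialize: result = 0
Entering loop: for pos in range(6):

After execution: result = 3
3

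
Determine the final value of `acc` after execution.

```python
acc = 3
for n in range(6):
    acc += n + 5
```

Let's trace through this code step by step.

Initialize: acc = 3
Entering loop: for n in range(6):

After execution: acc = 48
48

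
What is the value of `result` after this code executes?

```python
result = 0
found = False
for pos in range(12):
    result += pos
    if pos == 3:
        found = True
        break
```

Let's trace through this code step by step.

Initialize: result = 0
Initialize: found = False
Entering loop: for pos in range(12):

After execution: result = 6
6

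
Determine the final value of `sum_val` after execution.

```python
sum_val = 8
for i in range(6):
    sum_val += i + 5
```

Let's trace through this code step by step.

Initialize: sum_val = 8
Entering loop: for i in range(6):

After execution: sum_val = 53
53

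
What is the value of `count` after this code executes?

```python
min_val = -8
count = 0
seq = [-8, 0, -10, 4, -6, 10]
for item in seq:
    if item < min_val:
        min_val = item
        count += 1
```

Let's trace through this code step by step.

Initialize: min_val = -8
Initialize: count = 0
Initialize: seq = [-8, 0, -10, 4, -6, 10]
Entering loop: for item in seq:

After execution: count = 1
1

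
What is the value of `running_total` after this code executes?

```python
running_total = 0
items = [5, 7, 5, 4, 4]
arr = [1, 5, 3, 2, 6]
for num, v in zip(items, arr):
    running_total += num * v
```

Let's trace through this code step by step.

Initialize: running_total = 0
Initialize: items = [5, 7, 5, 4, 4]
Initialize: arr = [1, 5, 3, 2, 6]
Entering loop: for num, v in zip(items, arr):

After execution: running_total = 87
87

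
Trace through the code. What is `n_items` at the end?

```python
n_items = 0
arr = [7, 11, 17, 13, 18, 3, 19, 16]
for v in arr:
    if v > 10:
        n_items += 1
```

Let's trace through this code step by step.

Initialize: n_items = 0
Initialize: arr = [7, 11, 17, 13, 18, 3, 19, 16]
Entering loop: for v in arr:

After execution: n_items = 6
6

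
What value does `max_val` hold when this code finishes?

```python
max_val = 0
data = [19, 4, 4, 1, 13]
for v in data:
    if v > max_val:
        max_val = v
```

Let's trace through this code step by step.

Initialize: max_val = 0
Initialize: data = [19, 4, 4, 1, 13]
Entering loop: for v in data:

After execution: max_val = 19
19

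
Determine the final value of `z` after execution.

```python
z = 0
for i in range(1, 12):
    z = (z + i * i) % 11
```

Let's trace through this code step by step.

Initialize: z = 0
Entering loop: for i in range(1, 12):

After execution: z = 0
0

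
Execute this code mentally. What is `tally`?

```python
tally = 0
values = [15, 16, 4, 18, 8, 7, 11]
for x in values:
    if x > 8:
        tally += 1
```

Let's trace through this code step by step.

Initialize: tally = 0
Initialize: values = [15, 16, 4, 18, 8, 7, 11]
Entering loop: for x in values:

After execution: tally = 4
4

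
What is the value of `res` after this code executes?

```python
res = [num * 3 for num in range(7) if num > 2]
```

Let's trace through this code step by step.

Initialize: res = [num * 3 for num in range(7) if num > 2]

After execution: res = [9, 12, 15, 18]
[9, 12, 15, 18]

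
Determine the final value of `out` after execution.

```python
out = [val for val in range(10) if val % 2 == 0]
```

Let's trace through this code step by step.

Initialize: out = [val for val in range(10) if val % 2 == 0]

After execution: out = [0, 2, 4, 6, 8]
[0, 2, 4, 6, 8]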